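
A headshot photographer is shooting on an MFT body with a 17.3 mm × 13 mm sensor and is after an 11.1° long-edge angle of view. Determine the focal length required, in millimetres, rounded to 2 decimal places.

89.02 mm

From α = 2·arctan(w/2f) we get f = w / (2·tan(α/2)).
With w = 17.3 mm and α/2 = 5.55°, tan(α/2) ≈ 0.09717, so f ≈ 17.3 / 0.19434 ≈ 89.0194 mm.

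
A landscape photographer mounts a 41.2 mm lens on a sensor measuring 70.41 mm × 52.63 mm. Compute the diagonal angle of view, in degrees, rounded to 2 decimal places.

93.70°

Sensor diagonal = √(70.41² + 52.63²) = √7727.4850 ≈ 87.9061 mm.
Angle of view α = 2·arctan(d/2f) with d = 87.9061 mm and f = 41.2 mm.
d/2f = 1.06682; arctan(1.06682) ≈ 46.8518°, so α ≈ 93.7035°.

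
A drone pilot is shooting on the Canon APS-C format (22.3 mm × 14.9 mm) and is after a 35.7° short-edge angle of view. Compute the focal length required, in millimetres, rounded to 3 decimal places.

From α = 2·arctan(h/2f) we get f = h / (2·tan(α/2)).
With h = 14.9 mm and α/2 = 17.85°, tan(α/2) ≈ 0.32203, so f ≈ 14.9 / 0.64406 ≈ 23.1347 mm.

23.135 mm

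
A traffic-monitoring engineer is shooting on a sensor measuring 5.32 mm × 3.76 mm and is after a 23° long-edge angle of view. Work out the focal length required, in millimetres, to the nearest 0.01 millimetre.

13.07 mm

From α = 2·arctan(w/2f) we get f = w / (2·tan(α/2)).
With w = 5.32 mm and α/2 = 11.5°, tan(α/2) ≈ 0.20345, so f ≈ 5.32 / 0.40690 ≈ 13.0743 mm.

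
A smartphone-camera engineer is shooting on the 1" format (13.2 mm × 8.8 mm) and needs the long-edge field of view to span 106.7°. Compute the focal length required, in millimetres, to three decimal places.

From α = 2·arctan(w/2f) we get f = w / (2·tan(α/2)).
With w = 13.2 mm and α/2 = 53.35°, tan(α/2) ≈ 1.34405, so f ≈ 13.2 / 2.68810 ≈ 4.9105 mm.

4.911 mm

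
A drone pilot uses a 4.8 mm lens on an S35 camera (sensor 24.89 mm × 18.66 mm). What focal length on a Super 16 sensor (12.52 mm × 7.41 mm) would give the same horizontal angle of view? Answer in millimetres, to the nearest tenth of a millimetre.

Equal angle of view means equal width/f ratio, so f₂ = f₁ · (width₂/width₁) = 4.8 × 12.52/24.89.
f₂ = 4.8 × 0.50301 ≈ 2.414 mm.

2.4 mm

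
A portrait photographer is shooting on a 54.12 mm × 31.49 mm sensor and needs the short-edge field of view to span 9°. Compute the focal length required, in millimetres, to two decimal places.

From α = 2·arctan(h/2f) we get f = h / (2·tan(α/2)).
With h = 31.49 mm and α/2 = 4.5°, tan(α/2) ≈ 0.07870, so f ≈ 31.49 / 0.15740 ≈ 200.0592 mm.

200.06 mm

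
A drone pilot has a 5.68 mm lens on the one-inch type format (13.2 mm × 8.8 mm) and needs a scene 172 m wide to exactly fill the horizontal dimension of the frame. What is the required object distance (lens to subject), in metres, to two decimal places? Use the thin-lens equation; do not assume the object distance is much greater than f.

74.02 m

W: 172 m = 172000 mm.
Magnification m = w/W = dᵢ/dₒ; combined with 1/f = 1/dₒ + 1/dᵢ this gives dₒ = f·(1 + W/w).
dₒ = 5.68 mm × (1 + 172000/13.2) = 5.68 × 13031.3030 ≈ 74017.801 mm = 74.0178 m.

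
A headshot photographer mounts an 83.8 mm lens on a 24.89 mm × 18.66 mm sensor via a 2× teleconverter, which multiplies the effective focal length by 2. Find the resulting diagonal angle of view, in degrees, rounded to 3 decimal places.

Effective focal length f = 83.8 × 2 = 167.6 mm.
Sensor diagonal = √(24.89² + 18.66²) = √967.7077 ≈ 31.1080 mm.
α = 2·arctan(31.108 / (2 × 167.6)) = 2·arctan(0.09280) ≈ 10.6042°.

10.604°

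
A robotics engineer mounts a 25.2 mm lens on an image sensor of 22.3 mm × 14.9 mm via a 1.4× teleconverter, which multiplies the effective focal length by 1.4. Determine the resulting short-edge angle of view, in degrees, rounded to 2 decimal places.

Effective focal length f = 25.2 × 1.4 = 35.28 mm.
α = 2·arctan(14.9 / (2 × 35.28)) = 2·arctan(0.21117) ≈ 23.8477°.

23.85°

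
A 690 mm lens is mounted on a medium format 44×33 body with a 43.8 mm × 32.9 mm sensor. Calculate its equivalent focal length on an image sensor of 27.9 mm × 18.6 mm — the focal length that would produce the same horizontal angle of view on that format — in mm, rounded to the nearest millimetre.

440 mm

Equal angle of view means equal width/f ratio, so f₂ = f₁ · (width₂/width₁) = 690 × 27.9/43.8.
f₂ = 690 × 0.63699 ≈ 439.521 mm.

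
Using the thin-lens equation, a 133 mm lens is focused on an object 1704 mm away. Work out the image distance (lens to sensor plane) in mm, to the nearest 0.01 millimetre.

1/dᵢ = 1/f − 1/dₒ = 1/133 − 1/1704 = 0.0069319 mm⁻¹.
dᵢ = 1/0.0069319 ≈ 144.2597 mm.

144.26 mm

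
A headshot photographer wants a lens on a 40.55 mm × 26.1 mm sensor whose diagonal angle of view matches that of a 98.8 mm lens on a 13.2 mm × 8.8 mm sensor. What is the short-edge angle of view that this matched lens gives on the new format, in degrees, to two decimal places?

4.98°

Sensor diagonal = √(13.2² + 8.8²) = √251.6800 ≈ 15.8644 mm.
Sensor diagonal = √(40.55² + 26.1²) = √2325.5125 ≈ 48.2236 mm.
Equal diagonal AOV ⇒ f₂ = f₁ · 48.2236/15.8644 = 98.8 × 3.03973 ≈ 300.3253 mm.
Short-edge AOV on the new format = 2·arctan(26.1 / (2 × 300.3253)) = 2·arctan(0.04345) ≈ 4.9762°.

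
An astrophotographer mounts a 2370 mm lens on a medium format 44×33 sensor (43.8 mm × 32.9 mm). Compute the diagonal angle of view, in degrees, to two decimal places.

Sensor diagonal = √(43.8² + 32.9²) = √3000.8500 ≈ 54.7800 mm.
Angle of view α = 2·arctan(d/2f) with d = 54.7800 mm and f = 2370 mm.
d/2f = 0.01156; arctan(0.01156) ≈ 0.6621°, so α ≈ 1.3243°.

1.32°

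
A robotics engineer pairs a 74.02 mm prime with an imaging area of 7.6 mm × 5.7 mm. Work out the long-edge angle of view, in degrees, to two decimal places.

5.88°

Angle of view α = 2·arctan(w/2f) with w = 7.6 mm and f = 74.02 mm.
w/2f = 0.05134; arctan(0.05134) ≈ 2.9388°, so α ≈ 5.8777°.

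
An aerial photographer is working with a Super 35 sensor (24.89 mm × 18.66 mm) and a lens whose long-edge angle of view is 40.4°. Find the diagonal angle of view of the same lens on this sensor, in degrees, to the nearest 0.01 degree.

From the long-edge AOV: f = 24.89 / (2·tan(20.2°)) = 24.89 / 0.73586 ≈ 33.8245 mm.
Sensor diagonal = √(24.89² + 18.66²) = √967.7077 ≈ 31.1080 mm.
Diagonal AOV = 2·arctan(31.1080 / (2 × 33.8245)) = 2·arctan(0.45984) ≈ 49.3901°.

49.39°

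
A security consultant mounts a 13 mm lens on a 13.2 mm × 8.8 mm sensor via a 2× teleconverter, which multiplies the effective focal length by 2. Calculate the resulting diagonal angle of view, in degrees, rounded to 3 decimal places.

33.932°

Effective focal length f = 13 × 2 = 26 mm.
Sensor diagonal = √(13.2² + 8.8²) = √251.6800 ≈ 15.8644 mm.
α = 2·arctan(15.864 / (2 × 26)) = 2·arctan(0.30509) ≈ 33.9323°.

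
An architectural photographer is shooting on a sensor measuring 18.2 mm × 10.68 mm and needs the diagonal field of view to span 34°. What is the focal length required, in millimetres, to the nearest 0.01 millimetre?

34.51 mm

Sensor diagonal = √(18.2² + 10.68²) = √445.3024 ≈ 21.1022 mm.
From α = 2·arctan(d/2f) we get f = d / (2·tan(α/2)).
With d = 21.1022 mm and α/2 = 17°, tan(α/2) ≈ 0.30573, so f ≈ 21.1022 / 0.61146 ≈ 34.5111 mm.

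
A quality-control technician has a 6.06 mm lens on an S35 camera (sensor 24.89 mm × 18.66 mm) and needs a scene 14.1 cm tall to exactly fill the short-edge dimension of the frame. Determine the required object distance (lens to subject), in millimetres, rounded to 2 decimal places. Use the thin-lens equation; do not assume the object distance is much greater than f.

51.85 mm

W: 14.1 cm = 141 mm.
Magnification m = h/W = dᵢ/dₒ; combined with 1/f = 1/dₒ + 1/dᵢ this gives dₒ = f·(1 + W/h).
dₒ = 6.06 mm × (1 + 141/18.66) = 6.06 × 8.5563 ≈ 51.851 mm.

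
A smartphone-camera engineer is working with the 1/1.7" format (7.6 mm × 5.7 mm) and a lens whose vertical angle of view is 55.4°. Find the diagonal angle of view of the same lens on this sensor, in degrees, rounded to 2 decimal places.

82.37°

From the vertical AOV: f = 5.7 / (2·tan(27.7°)) = 5.7 / 1.05002 ≈ 5.4285 mm.
Sensor diagonal = √(7.6² + 5.7²) = √90.2500 ≈ 9.5000 mm.
Diagonal AOV = 2·arctan(9.5000 / (2 × 5.4285)) = 2·arctan(0.87502) ≈ 82.3731°.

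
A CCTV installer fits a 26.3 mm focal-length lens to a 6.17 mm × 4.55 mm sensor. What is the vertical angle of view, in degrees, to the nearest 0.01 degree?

Angle of view α = 2·arctan(h/2f) with h = 4.55 mm and f = 26.3 mm.
h/2f = 0.08650; arctan(0.08650) ≈ 4.9439°, so α ≈ 9.8878°.

9.89°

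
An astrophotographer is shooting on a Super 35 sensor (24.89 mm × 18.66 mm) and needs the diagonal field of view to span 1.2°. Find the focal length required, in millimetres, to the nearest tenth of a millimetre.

1485.2 mm

Sensor diagonal = √(24.89² + 18.66²) = √967.7077 ≈ 31.1080 mm.
From α = 2·arctan(d/2f) we get f = d / (2·tan(α/2)).
With d = 31.1080 mm and α/2 = 0.6°, tan(α/2) ≈ 0.01047, so f ≈ 31.1080 / 0.02094 ≈ 1485.2433 mm.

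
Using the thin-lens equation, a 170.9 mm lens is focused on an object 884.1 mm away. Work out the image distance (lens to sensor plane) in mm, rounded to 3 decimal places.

211.852 mm

1/dᵢ = 1/f − 1/dₒ = 1/170.9 − 1/884.1 = 0.0047203 mm⁻¹.
dᵢ = 1/0.0047203 ≈ 211.8518 mm.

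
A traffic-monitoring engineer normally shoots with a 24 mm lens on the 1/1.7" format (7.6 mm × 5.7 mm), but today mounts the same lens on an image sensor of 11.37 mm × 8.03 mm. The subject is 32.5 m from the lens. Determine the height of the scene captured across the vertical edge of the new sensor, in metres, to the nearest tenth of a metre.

10.9 m

The focal length stays 24 mm; the relevant sensor dimension is now h = 8.03 mm. Object distance dₒ = 32.5 m = 32500 mm.
Thin-lens field height W = h·(dₒ − f)/f = 8.03 × (32500 − 24)/24 ≈ 10865.928 mm = 10.8659 m.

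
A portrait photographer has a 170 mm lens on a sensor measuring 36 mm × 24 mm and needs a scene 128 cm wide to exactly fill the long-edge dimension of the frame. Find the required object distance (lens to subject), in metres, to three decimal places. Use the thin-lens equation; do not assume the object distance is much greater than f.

6.214 m

W: 128 cm = 1280 mm.
Magnification m = w/W = dᵢ/dₒ; combined with 1/f = 1/dₒ + 1/dᵢ this gives dₒ = f·(1 + W/w).
dₒ = 170 mm × (1 + 1280/36) = 170 × 36.5556 ≈ 6214.444 mm = 6.21444 m.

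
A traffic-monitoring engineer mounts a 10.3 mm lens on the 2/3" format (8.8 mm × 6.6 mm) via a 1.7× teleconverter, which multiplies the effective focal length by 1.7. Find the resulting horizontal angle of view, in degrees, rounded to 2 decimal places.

28.21°

Effective focal length f = 10.3 × 1.7 = 17.51 mm.
α = 2·arctan(8.8 / (2 × 17.51)) = 2·arctan(0.25128) ≈ 28.2110°.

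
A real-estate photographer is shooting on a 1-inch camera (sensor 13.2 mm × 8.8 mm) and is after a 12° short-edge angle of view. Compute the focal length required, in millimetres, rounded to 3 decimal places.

41.863 mm

From α = 2·arctan(h/2f) we get f = h / (2·tan(α/2)).
With h = 8.8 mm and α/2 = 6°, tan(α/2) ≈ 0.10510, so f ≈ 8.8 / 0.21021 ≈ 41.8632 mm.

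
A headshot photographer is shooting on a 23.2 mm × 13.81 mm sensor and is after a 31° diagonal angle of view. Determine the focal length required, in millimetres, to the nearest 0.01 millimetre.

Sensor diagonal = √(23.2² + 13.81²) = √728.9561 ≈ 26.9992 mm.
From α = 2·arctan(d/2f) we get f = d / (2·tan(α/2)).
With d = 26.9992 mm and α/2 = 15.5°, tan(α/2) ≈ 0.27732, so f ≈ 26.9992 / 0.55465 ≈ 48.6780 mm.

48.68 mm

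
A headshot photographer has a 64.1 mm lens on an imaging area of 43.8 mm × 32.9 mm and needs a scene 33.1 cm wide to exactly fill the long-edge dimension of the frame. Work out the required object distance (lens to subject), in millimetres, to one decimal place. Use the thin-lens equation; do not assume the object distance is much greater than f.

W: 33.1 cm = 331 mm.
Magnification m = w/W = dᵢ/dₒ; combined with 1/f = 1/dₒ + 1/dᵢ this gives dₒ = f·(1 + W/w).
dₒ = 64.1 mm × (1 + 331/43.8) = 64.1 × 8.5571 ≈ 548.509 mm.

548.5 mm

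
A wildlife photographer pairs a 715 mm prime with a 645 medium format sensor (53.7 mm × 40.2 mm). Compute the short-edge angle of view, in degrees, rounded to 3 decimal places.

Angle of view α = 2·arctan(h/2f) with h = 40.2 mm and f = 715 mm.
h/2f = 0.02811; arctan(0.02811) ≈ 1.6103°, so α ≈ 3.2205°.

3.221°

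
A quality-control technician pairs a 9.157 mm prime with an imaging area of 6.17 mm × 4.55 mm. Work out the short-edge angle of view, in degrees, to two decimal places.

27.90°

Angle of view α = 2·arctan(h/2f) with h = 4.55 mm and f = 9.157 mm.
h/2f = 0.24844; arctan(0.24844) ≈ 13.9523°, so α ≈ 27.9046°.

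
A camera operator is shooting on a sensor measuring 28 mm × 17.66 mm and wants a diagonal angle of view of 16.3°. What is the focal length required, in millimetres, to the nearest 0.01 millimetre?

115.58 mm

Sensor diagonal = √(28² + 17.66²) = √1095.8756 ≈ 33.1040 mm.
From α = 2·arctan(d/2f) we get f = d / (2·tan(α/2)).
With d = 33.1040 mm and α/2 = 8.15°, tan(α/2) ≈ 0.14321, so f ≈ 33.1040 / 0.28642 ≈ 115.5773 mm.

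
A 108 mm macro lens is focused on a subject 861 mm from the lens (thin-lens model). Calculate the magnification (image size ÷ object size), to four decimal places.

Thin lens: 1/f = 1/dₒ + 1/dᵢ → 1/dᵢ = 1/108 − 1/861 = 0.0080978 mm⁻¹, so dᵢ ≈ 123.4900 mm.
Magnification m = dᵢ/dₒ = 123.4900/861 ≈ 0.14343.

0.1434×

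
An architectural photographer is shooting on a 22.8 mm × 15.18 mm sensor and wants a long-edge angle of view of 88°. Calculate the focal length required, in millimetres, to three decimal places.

11.805 mm

From α = 2·arctan(w/2f) we get f = w / (2·tan(α/2)).
With w = 22.8 mm and α/2 = 44°, tan(α/2) ≈ 0.96569, so f ≈ 22.8 / 1.93138 ≈ 11.8050 mm.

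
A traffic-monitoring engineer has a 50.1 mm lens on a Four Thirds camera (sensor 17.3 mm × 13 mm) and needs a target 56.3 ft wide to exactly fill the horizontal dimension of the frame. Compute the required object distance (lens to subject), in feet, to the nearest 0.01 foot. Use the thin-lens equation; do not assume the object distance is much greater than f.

W: 56.3 ft × 304.8 mm/ft = 17160.24 mm.
Magnification m = w/W = dᵢ/dₒ; combined with 1/f = 1/dₒ + 1/dᵢ this gives dₒ = f·(1 + W/w).
dₒ = 50.1 mm × (1 + 17160.2/17.3) = 50.1 × 992.9214 ≈ 49745.360 mm = 49745.360/304.8 ft = 163.207 ft.

163.21 ft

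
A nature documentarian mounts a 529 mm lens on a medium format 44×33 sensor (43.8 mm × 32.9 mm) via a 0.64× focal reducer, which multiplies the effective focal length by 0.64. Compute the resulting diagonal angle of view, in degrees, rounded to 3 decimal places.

9.250°

Effective focal length f = 529 × 0.64 = 338.56 mm.
Sensor diagonal = √(43.8² + 32.9²) = √3000.8500 ≈ 54.7800 mm.
α = 2·arctan(54.780 / (2 × 338.56)) = 2·arctan(0.08090) ≈ 9.2505°.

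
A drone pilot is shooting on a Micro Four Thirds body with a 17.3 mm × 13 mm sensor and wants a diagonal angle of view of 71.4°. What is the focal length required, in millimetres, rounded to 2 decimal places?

15.06 mm

Sensor diagonal = √(17.3² + 13²) = √468.2900 ≈ 21.6400 mm.
From α = 2·arctan(d/2f) we get f = d / (2·tan(α/2)).
With d = 21.6400 mm and α/2 = 35.7°, tan(α/2) ≈ 0.71857, so f ≈ 21.6400 / 1.43715 ≈ 15.0576 mm.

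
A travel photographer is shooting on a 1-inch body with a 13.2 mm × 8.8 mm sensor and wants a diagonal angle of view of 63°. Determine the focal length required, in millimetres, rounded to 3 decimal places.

12.944 mm

Sensor diagonal = √(13.2² + 8.8²) = √251.6800 ≈ 15.8644 mm.
From α = 2·arctan(d/2f) we get f = d / (2·tan(α/2)).
With d = 15.8644 mm and α/2 = 31.5°, tan(α/2) ≈ 0.61280, so f ≈ 15.8644 / 1.22560 ≈ 12.9442 mm.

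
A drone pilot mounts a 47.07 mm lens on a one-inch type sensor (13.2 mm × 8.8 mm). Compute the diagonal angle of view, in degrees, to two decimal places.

Sensor diagonal = √(13.2² + 8.8²) = √251.6800 ≈ 15.8644 mm.
Angle of view α = 2·arctan(d/2f) with d = 15.8644 mm and f = 47.07 mm.
d/2f = 0.16852; arctan(0.16852) ≈ 9.5656°, so α ≈ 19.1312°.

19.13°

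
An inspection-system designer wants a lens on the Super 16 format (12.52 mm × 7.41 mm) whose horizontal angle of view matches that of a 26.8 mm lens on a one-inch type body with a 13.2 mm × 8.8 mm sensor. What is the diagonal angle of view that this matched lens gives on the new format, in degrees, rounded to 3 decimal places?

Equal horizontal AOV ⇒ f₂ = f₁ · 12.52/13.2 = 26.8 × 0.94848 ≈ 25.4194 mm.
Sensor diagonal = √(12.52² + 7.41²) = √211.6585 ≈ 14.5485 mm.
Diagonal AOV on the new format = 2·arctan(14.5485 / (2 × 25.4194)) = 2·arctan(0.28617) ≈ 31.9390°.

31.939°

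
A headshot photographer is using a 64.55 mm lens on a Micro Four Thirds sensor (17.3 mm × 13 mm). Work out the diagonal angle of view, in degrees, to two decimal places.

Sensor diagonal = √(17.3² + 13²) = √468.2900 ≈ 21.6400 mm.
Angle of view α = 2·arctan(d/2f) with d = 21.6400 mm and f = 64.55 mm.
d/2f = 0.16762; arctan(0.16762) ≈ 9.5156°, so α ≈ 19.0312°.

19.03°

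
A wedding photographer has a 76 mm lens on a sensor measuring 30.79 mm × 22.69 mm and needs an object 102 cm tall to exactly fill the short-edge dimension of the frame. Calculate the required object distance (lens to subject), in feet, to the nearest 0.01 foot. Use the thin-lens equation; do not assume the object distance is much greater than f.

W: 102 cm = 1020 mm.
Magnification m = h/W = dᵢ/dₒ; combined with 1/f = 1/dₒ + 1/dᵢ this gives dₒ = f·(1 + W/h).
dₒ = 76 mm × (1 + 1020/22.69) = 76 × 45.9537 ≈ 3492.483 mm = 3492.483/304.8 ft = 11.4583 ft.

11.46 ft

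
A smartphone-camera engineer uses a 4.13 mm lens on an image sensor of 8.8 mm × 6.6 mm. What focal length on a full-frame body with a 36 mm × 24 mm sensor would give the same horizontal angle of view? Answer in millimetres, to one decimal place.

Equal angle of view means equal width/f ratio, so f₂ = f₁ · (width₂/width₁) = 4.13 × 36/8.8.
f₂ = 4.13 × 4.09091 ≈ 16.895 mm.

16.9 mm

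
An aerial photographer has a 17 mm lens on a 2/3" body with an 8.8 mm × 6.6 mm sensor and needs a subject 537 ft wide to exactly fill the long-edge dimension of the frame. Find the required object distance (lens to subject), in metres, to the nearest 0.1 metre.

316.2 m

W: 537 ft × 304.8 mm/ft = 163677.59 mm.
Magnification m = w/W = dᵢ/dₒ; combined with 1/f = 1/dₒ + 1/dᵢ this gives dₒ = f·(1 + W/w).
dₒ = 17 mm × (1 + 163678/8.8) = 17 × 18600.7267 ≈ 316212.354 mm = 316.212 m.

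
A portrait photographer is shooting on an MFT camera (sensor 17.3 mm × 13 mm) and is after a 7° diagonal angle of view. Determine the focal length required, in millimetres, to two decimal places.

Sensor diagonal = √(17.3² + 13²) = √468.2900 ≈ 21.6400 mm.
From α = 2·arctan(d/2f) we get f = d / (2·tan(α/2)).
With d = 21.6400 mm and α/2 = 3.5°, tan(α/2) ≈ 0.06116, so f ≈ 21.6400 / 0.12233 ≈ 176.9055 mm.

176.91 mm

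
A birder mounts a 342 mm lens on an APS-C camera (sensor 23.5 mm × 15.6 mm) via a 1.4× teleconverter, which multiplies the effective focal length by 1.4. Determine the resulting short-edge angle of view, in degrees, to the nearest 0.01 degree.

Effective focal length f = 342 × 1.4 = 478.8 mm.
α = 2·arctan(15.6 / (2 × 478.8)) = 2·arctan(0.01629) ≈ 1.8666°.

1.87°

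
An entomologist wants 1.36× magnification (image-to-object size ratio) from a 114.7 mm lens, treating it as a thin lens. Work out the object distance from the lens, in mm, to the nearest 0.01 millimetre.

199.04 mm

With m = dᵢ/dₒ and 1/f = 1/dₒ + 1/dᵢ, substituting dᵢ = m·dₒ gives 1/f = (1 + 1/m)/dₒ, hence dₒ = f·(1 + 1/m).
dₒ = 114.7 × (1 + 1/1.36) = 114.7 × 1.73529 ≈ 199.038 mm.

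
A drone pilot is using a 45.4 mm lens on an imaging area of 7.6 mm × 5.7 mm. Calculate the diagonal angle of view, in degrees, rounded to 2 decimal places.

Sensor diagonal = √(7.6² + 5.7²) = √90.2500 ≈ 9.5000 mm.
Angle of view α = 2·arctan(d/2f) with d = 9.5000 mm and f = 45.4 mm.
d/2f = 0.10463; arctan(0.10463) ≈ 5.9729°, so α ≈ 11.9457°.

11.95°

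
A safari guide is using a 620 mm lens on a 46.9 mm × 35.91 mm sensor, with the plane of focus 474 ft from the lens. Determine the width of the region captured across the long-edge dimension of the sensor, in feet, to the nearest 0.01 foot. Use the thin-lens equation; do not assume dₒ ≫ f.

dₒ: 474 ft × 304.8 mm/ft = 144475.20 mm.
Similar triangles through the lens centre give W/dₒ = w/dᵢ; with 1/f = 1/dₒ + 1/dᵢ this gives W = w·(dₒ − f)/f.
W = 46.9 mm × (144475 − 620) / 620 = 46.9 × 232.0245 ≈ 10881.949 mm = 10881.949/304.8 ft = 35.7019 ft.

35.70 ft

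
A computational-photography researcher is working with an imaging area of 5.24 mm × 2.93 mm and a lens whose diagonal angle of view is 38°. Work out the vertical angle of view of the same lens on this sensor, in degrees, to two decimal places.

19.08°

Sensor diagonal = √(5.24² + 2.93²) = √36.0425 ≈ 6.0035 mm.
From the diagonal AOV: f = 6.0035 / (2·tan(19°)) = 6.0035 / 0.68866 ≈ 8.7178 mm.
Vertical AOV = 2·arctan(2.93 / (2 × 8.7178)) = 2·arctan(0.16805) ≈ 19.0786°.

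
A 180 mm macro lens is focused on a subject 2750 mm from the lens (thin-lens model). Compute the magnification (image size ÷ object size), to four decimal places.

0.0700×

Thin lens: 1/f = 1/dₒ + 1/dᵢ → 1/dᵢ = 1/180 − 1/2750 = 0.0051919 mm⁻¹, so dᵢ ≈ 192.6070 mm.
Magnification m = dᵢ/dₒ = 192.6070/2750 ≈ 0.07004.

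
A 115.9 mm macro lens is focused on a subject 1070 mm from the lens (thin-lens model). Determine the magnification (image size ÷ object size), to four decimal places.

Thin lens: 1/f = 1/dₒ + 1/dᵢ → 1/dᵢ = 1/115.9 − 1/1070 = 0.0076935 mm⁻¹, so dᵢ ≈ 129.9790 mm.
Magnification m = dᵢ/dₒ = 129.9790/1070 ≈ 0.12148.

0.1215×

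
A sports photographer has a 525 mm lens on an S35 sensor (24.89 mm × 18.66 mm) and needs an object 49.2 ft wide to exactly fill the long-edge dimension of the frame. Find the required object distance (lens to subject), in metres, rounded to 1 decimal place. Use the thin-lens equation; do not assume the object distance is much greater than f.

316.8 m

W: 49.2 ft × 304.8 mm/ft = 14996.16 mm.
Magnification m = w/W = dᵢ/dₒ; combined with 1/f = 1/dₒ + 1/dᵢ this gives dₒ = f·(1 + W/w).
dₒ = 525 mm × (1 + 14996.2/24.89) = 525 × 603.4974 ≈ 316836.119 mm = 316.836 m.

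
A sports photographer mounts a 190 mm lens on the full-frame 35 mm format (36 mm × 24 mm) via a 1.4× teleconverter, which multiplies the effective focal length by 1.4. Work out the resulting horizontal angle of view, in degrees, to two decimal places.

Effective focal length f = 190 × 1.4 = 266 mm.
α = 2·arctan(36 / (2 × 266)) = 2·arctan(0.06767) ≈ 7.7425°.

7.74°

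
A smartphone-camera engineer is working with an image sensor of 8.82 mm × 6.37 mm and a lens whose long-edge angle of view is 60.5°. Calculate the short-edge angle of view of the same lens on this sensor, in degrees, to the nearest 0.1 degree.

From the long-edge AOV: f = 8.82 / (2·tan(30.25°)) = 8.82 / 1.16637 ≈ 7.5620 mm.
Short-edge AOV = 2·arctan(6.37 / (2 × 7.5620)) = 2·arctan(0.42119) ≈ 45.6804°.

45.7°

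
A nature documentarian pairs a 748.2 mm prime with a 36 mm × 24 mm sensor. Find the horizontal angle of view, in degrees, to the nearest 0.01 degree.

2.76°

Angle of view α = 2·arctan(w/2f) with w = 36 mm and f = 748.2 mm.
w/2f = 0.02406; arctan(0.02406) ≈ 1.3781°, so α ≈ 2.7563°.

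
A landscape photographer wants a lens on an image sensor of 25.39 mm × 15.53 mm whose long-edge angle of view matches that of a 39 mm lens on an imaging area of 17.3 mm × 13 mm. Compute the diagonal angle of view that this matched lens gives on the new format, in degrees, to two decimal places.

29.15°

Equal long-edge AOV ⇒ f₂ = f₁ · 25.39/17.3 = 39 × 1.46763 ≈ 57.2376 mm.
Sensor diagonal = √(25.39² + 15.53²) = √885.8330 ≈ 29.7629 mm.
Diagonal AOV on the new format = 2·arctan(29.7629 / (2 × 57.2376)) = 2·arctan(0.25999) ≈ 29.1479°.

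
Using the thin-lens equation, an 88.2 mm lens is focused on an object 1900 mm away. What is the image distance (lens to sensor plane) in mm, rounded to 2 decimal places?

1/dᵢ = 1/f − 1/dₒ = 1/88.2 − 1/1900 = 0.0108116 mm⁻¹.
dᵢ = 1/0.0108116 ≈ 92.4937 mm.

92.49 mm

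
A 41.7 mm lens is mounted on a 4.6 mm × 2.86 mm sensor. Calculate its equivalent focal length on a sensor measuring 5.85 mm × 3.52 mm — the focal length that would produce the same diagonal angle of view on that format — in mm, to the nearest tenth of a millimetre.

52.6 mm

Sensor diagonal = √(4.6² + 2.86²) = √29.3396 ≈ 5.4166 mm.
Sensor diagonal = √(5.85² + 3.52²) = √46.6129 ≈ 6.8274 mm.
Equal angle of view means equal diagonal/f ratio, so f₂ = f₁ · (diagonal₂/diagonal₁) = 41.7 × 6.8274/5.4166.
f₂ = 41.7 × 1.26045 ≈ 52.561 mm.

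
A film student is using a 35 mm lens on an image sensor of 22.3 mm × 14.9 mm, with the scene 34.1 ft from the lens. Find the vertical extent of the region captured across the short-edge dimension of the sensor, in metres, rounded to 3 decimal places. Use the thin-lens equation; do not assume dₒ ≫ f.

dₒ: 34.1 ft × 304.8 mm/ft = 10393.68 mm.
Similar triangles through the lens centre give W/dₒ = h/dᵢ; with 1/f = 1/dₒ + 1/dᵢ this gives W = h·(dₒ − f)/f.
W = 14.9 mm × (10393.7 − 35) / 35 = 14.9 × 295.9623 ≈ 4409.838 mm = 4.40984 m.

4.410 m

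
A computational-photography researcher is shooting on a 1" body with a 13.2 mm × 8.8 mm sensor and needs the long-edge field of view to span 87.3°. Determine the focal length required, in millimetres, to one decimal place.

From α = 2·arctan(w/2f) we get f = w / (2·tan(α/2)).
With w = 13.2 mm and α/2 = 43.65°, tan(α/2) ≈ 0.95395, so f ≈ 13.2 / 1.90791 ≈ 6.9186 mm.

6.9 mm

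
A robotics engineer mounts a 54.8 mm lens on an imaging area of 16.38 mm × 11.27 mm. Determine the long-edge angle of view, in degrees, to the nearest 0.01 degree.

17.00°

Angle of view α = 2·arctan(w/2f) with w = 16.38 mm and f = 54.8 mm.
w/2f = 0.14945; arctan(0.14945) ≈ 8.5001°, so α ≈ 17.0002°.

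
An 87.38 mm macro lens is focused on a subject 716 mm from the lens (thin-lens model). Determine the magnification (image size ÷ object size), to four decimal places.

Thin lens: 1/f = 1/dₒ + 1/dᵢ → 1/dᵢ = 1/87.38 − 1/716 = 0.0100476 mm⁻¹, so dᵢ ≈ 99.5261 mm.
Magnification m = dᵢ/dₒ = 99.5261/716 ≈ 0.13900.

0.1390×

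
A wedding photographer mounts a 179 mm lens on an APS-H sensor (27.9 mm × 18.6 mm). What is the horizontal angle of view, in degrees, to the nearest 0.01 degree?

Angle of view α = 2·arctan(w/2f) with w = 27.9 mm and f = 179 mm.
w/2f = 0.07793; arctan(0.07793) ≈ 4.4562°, so α ≈ 8.9124°.

8.91°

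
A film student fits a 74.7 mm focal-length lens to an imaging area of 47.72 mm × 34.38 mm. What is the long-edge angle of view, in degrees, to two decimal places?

35.43°

Angle of view α = 2·arctan(w/2f) with w = 47.72 mm and f = 74.7 mm.
w/2f = 0.31941; arctan(0.31941) ≈ 17.7141°, so α ≈ 35.4281°.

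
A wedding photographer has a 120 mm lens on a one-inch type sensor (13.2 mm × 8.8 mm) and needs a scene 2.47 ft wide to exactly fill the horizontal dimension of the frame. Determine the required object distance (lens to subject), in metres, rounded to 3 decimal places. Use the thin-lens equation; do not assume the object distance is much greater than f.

W: 2.47 ft × 304.8 mm/ft = 752.86 mm.
Magnification m = w/W = dᵢ/dₒ; combined with 1/f = 1/dₒ + 1/dᵢ this gives dₒ = f·(1 + W/w).
dₒ = 120 mm × (1 + 752.856/13.2) = 120 × 58.0345 ≈ 6964.145 mm = 6.96415 m.

6.964 m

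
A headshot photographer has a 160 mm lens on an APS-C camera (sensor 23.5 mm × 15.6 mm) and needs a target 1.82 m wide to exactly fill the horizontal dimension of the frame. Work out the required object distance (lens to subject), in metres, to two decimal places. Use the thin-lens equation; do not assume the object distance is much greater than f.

12.55 m

W: 1.82 m = 1820 mm.
Magnification m = w/W = dᵢ/dₒ; combined with 1/f = 1/dₒ + 1/dᵢ this gives dₒ = f·(1 + W/w).
dₒ = 160 mm × (1 + 1820/23.5) = 160 × 78.4468 ≈ 12551.489 mm = 12.5515 m.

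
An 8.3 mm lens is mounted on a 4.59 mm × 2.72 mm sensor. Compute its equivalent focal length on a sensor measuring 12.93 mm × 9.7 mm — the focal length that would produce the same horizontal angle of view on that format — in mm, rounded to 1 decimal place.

Equal angle of view means equal width/f ratio, so f₂ = f₁ · (width₂/width₁) = 8.3 × 12.93/4.59.
f₂ = 8.3 × 2.81699 ≈ 23.381 mm.

23.4 mm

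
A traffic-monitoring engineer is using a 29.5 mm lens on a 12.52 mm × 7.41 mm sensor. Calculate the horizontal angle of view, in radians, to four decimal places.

Angle of view α = 2·arctan(w/2f) with w = 12.52 mm and f = 29.5 mm.
w/2f = 0.21220; arctan(0.21220) ≈ 0.2091 rad, so α ≈ 0.4182 rad.

0.4182 rad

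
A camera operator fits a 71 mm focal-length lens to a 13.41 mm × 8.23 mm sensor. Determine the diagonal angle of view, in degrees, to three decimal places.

Sensor diagonal = √(13.41² + 8.23²) = √247.5610 ≈ 15.7341 mm.
Angle of view α = 2·arctan(d/2f) with d = 15.7341 mm and f = 71 mm.
d/2f = 0.11080; arctan(0.11080) ≈ 6.3228°, so α ≈ 12.6455°.

12.646°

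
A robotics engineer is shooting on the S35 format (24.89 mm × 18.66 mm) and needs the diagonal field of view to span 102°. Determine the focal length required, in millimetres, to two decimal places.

Sensor diagonal = √(24.89² + 18.66²) = √967.7077 ≈ 31.1080 mm.
From α = 2·arctan(d/2f) we get f = d / (2·tan(α/2)).
With d = 31.1080 mm and α/2 = 51°, tan(α/2) ≈ 1.23490, so f ≈ 31.1080 / 2.46979 ≈ 12.5954 mm.

12.60 mm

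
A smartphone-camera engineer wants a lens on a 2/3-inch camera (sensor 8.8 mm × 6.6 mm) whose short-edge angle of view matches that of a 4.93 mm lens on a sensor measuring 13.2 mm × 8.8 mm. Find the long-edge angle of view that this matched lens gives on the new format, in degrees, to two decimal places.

99.92°

Equal short-edge AOV ⇒ f₂ = f₁ · 6.6/8.8 = 4.93 × 0.75000 ≈ 3.6975 mm.
Long-edge AOV on the new format = 2·arctan(8.8 / (2 × 3.6975)) = 2·arctan(1.18999) ≈ 99.9166°.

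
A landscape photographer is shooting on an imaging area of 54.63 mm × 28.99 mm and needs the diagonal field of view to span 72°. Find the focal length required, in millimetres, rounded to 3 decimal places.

Sensor diagonal = √(54.63² + 28.99²) = √3824.8570 ≈ 61.8454 mm.
From α = 2·arctan(d/2f) we get f = d / (2·tan(α/2)).
With d = 61.8454 mm and α/2 = 36°, tan(α/2) ≈ 0.72654, so f ≈ 61.8454 / 1.45309 ≈ 42.5615 mm.

42.561 mm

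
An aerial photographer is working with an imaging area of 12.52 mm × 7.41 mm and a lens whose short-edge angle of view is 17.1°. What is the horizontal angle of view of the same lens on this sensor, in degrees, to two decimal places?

28.51°

From the short-edge AOV: f = 7.41 / (2·tan(8.55°)) = 7.41 / 0.30069 ≈ 24.6436 mm.
Horizontal AOV = 2·arctan(12.52 / (2 × 24.6436)) = 2·arctan(0.25402) ≈ 28.5058°.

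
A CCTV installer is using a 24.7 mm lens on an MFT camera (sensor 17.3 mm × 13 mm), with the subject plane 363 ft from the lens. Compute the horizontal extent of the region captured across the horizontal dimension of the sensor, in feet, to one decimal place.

254.2 ft

dₒ: 363 ft × 304.8 mm/ft = 110642.40 mm.
Similar triangles through the lens centre give W/dₒ = w/dᵢ; with 1/f = 1/dₒ + 1/dᵢ this gives W = w·(dₒ − f)/f.
W = 17.3 mm × (110642 − 24.7) / 24.7 = 17.3 × 4478.4492 ≈ 77477.172 mm = 77477.172/304.8 ft = 254.19 ft.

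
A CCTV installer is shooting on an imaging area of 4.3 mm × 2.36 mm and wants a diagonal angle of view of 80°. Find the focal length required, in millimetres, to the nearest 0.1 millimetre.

Sensor diagonal = √(4.3² + 2.36²) = √24.0596 ≈ 4.9051 mm.
From α = 2·arctan(d/2f) we get f = d / (2·tan(α/2)).
With d = 4.9051 mm and α/2 = 40°, tan(α/2) ≈ 0.83910, so f ≈ 4.9051 / 1.67820 ≈ 2.9228 mm.

2.9 mm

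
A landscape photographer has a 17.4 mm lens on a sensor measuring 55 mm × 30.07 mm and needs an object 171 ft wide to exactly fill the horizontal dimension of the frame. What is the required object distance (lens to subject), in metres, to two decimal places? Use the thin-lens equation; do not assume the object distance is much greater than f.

16.51 m

W: 171 ft × 304.8 mm/ft = 52120.80 mm.
Magnification m = w/W = dᵢ/dₒ; combined with 1/f = 1/dₒ + 1/dᵢ this gives dₒ = f·(1 + W/w).
dₒ = 17.4 mm × (1 + 52120.8/55) = 17.4 × 948.6509 ≈ 16506.525 mm = 16.5065 m.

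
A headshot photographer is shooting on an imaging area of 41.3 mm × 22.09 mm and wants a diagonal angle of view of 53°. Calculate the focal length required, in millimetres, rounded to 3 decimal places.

46.970 mm

Sensor diagonal = √(41.3² + 22.09²) = √2193.6581 ≈ 46.8365 mm.
From α = 2·arctan(d/2f) we get f = d / (2·tan(α/2)).
With d = 46.8365 mm and α/2 = 26.5°, tan(α/2) ≈ 0.49858, so f ≈ 46.8365 / 0.99716 ≈ 46.9697 mm.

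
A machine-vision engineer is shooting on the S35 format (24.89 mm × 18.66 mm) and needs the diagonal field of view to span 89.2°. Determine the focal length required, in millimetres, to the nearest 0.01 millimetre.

15.77 mm

Sensor diagonal = √(24.89² + 18.66²) = √967.7077 ≈ 31.1080 mm.
From α = 2·arctan(d/2f) we get f = d / (2·tan(α/2)).
With d = 31.1080 mm and α/2 = 44.6°, tan(α/2) ≈ 0.98613, so f ≈ 31.1080 / 1.97227 ≈ 15.7727 mm.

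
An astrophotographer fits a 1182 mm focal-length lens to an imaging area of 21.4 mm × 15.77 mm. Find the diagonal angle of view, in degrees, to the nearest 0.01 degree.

Sensor diagonal = √(21.4² + 15.77²) = √706.6529 ≈ 26.5829 mm.
Angle of view α = 2·arctan(d/2f) with d = 26.5829 mm and f = 1182 mm.
d/2f = 0.01124; arctan(0.01124) ≈ 0.6443°, so α ≈ 1.2885°.

1.29°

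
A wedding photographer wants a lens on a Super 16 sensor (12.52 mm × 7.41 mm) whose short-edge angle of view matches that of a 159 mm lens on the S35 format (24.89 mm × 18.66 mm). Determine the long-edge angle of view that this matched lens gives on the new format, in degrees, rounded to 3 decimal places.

11.324°

Equal short-edge AOV ⇒ f₂ = f₁ · 7.41/18.66 = 159 × 0.39711 ≈ 63.1399 mm.
Long-edge AOV on the new format = 2·arctan(12.52 / (2 × 63.1399)) = 2·arctan(0.09914) ≈ 11.3242°.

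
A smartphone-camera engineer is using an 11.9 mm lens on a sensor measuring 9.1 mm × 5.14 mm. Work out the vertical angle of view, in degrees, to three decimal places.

24.374°

Angle of view α = 2·arctan(h/2f) with h = 5.14 mm and f = 11.9 mm.
h/2f = 0.21597; arctan(0.21597) ≈ 12.1868°, so α ≈ 24.3736°.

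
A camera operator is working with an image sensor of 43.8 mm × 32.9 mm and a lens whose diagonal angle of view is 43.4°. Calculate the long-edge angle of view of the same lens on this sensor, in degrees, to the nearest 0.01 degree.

Sensor diagonal = √(43.8² + 32.9²) = √3000.8500 ≈ 54.7800 mm.
From the diagonal AOV: f = 54.7800 / (2·tan(21.7°)) = 54.7800 / 0.79590 ≈ 68.8280 mm.
Long-edge AOV = 2·arctan(43.8 / (2 × 68.8280)) = 2·arctan(0.31818) ≈ 35.3005°.

35.30°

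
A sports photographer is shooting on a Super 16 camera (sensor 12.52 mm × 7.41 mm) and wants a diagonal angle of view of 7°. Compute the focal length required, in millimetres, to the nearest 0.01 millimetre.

Sensor diagonal = √(12.52² + 7.41²) = √211.6585 ≈ 14.5485 mm.
From α = 2·arctan(d/2f) we get f = d / (2·tan(α/2)).
With d = 14.5485 mm and α/2 = 3.5°, tan(α/2) ≈ 0.06116, so f ≈ 14.5485 / 0.12233 ≈ 118.9328 mm.

118.93 mm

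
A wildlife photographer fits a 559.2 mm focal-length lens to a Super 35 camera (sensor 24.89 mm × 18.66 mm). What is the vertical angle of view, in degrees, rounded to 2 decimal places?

Angle of view α = 2·arctan(h/2f) with h = 18.66 mm and f = 559.2 mm.
h/2f = 0.01668; arctan(0.01668) ≈ 0.9559°, so α ≈ 1.9117°.

1.91°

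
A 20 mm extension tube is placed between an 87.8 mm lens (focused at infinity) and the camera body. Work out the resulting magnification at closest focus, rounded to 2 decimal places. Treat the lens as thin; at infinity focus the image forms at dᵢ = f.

0.23×

The tube moves the image plane from f to f + e, so dᵢ = 87.8 + 20 = 107.8 mm. Focus is achieved when 1/f = 1/dₒ + 1/dᵢ, giving dₒ = 1/(1/f − 1/(f+e)).
Magnification m = dᵢ/dₒ = (f+e)·(1/f − 1/(f+e)) = e/f = 20/87.8 ≈ 0.2278.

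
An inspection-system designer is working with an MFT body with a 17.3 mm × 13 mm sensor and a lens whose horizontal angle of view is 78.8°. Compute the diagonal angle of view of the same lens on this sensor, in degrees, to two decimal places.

From the horizontal AOV: f = 17.3 / (2·tan(39.4°)) = 17.3 / 1.64282 ≈ 10.5307 mm.
Sensor diagonal = √(17.3² + 13²) = √468.2900 ≈ 21.6400 mm.
Diagonal AOV = 2·arctan(21.6400 / (2 × 10.5307)) = 2·arctan(1.02747) ≈ 91.5527°.

91.55°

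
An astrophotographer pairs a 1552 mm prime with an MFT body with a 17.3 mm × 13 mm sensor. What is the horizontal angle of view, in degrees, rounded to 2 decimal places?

0.64°

Angle of view α = 2·arctan(w/2f) with w = 17.3 mm and f = 1552 mm.
w/2f = 0.00557; arctan(0.00557) ≈ 0.3193°, so α ≈ 0.6387°.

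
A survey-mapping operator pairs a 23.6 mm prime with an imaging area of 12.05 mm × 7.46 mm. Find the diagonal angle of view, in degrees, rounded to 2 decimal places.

Sensor diagonal = √(12.05² + 7.46²) = √200.8541 ≈ 14.1723 mm.
Angle of view α = 2·arctan(d/2f) with d = 14.1723 mm and f = 23.6 mm.
d/2f = 0.30026; arctan(0.30026) ≈ 16.7129°, so α ≈ 33.4259°.

33.43°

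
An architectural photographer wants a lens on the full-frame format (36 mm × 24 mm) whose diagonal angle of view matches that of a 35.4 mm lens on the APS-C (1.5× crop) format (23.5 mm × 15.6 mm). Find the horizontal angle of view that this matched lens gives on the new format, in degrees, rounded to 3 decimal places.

36.679°

Sensor diagonal = √(23.5² + 15.6²) = √795.6100 ≈ 28.2066 mm.
Sensor diagonal = √(36² + 24²) = √1872.0000 ≈ 43.2666 mm.
Equal diagonal AOV ⇒ f₂ = f₁ · 43.2666/28.2066 = 35.4 × 1.53392 ≈ 54.3008 mm.
Horizontal AOV on the new format = 2·arctan(36 / (2 × 54.3008)) = 2·arctan(0.33149) ≈ 36.6794°.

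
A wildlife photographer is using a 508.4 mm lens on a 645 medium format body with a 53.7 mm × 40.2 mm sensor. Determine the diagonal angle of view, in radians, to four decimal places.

Sensor diagonal = √(53.7² + 40.2²) = √4499.7300 ≈ 67.0800 mm.
Angle of view α = 2·arctan(d/2f) with d = 67.0800 mm and f = 508.4 mm.
d/2f = 0.06597; arctan(0.06597) ≈ 0.0659 rad, so α ≈ 0.1318 rad.

0.1318 rad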